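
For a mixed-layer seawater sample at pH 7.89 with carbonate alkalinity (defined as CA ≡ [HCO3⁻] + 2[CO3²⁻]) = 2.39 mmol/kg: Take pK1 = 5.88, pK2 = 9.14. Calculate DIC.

DIC = 2.29 mmol/kg

CA = [HCO3⁻] + 2[CO3²⁻] = (α₁ + 2α₂)·DIC
At pH 7.89: [H⁺]/K1 = 10^-2.01 = 0.0097724, K2/[H⁺] = 10^-1.25 = 0.056234
α₁ = 1/(1 + 0.0097724 + 0.056234) = 1/1.0660 = 0.9381; α₂ = α₁·K2/[H⁺] = 0.05275
α₁ + 2α₂ = 1.0436
DIC = CA / (α₁ + 2α₂) = 2.39 / 1.0436 = 2.29 mmol/kg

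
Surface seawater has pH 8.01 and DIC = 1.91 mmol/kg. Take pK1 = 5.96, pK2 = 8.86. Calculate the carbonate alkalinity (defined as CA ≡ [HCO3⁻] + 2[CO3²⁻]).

CA = 2.13 mmol/kg

CA = [HCO3⁻] + 2[CO3²⁻] = (α₁ + 2α₂)·DIC
At pH 8.01: [H⁺]/K1 = 10^-2.05 = 0.0089125, K2/[H⁺] = 10^-0.85 = 0.14125
α₁ = 1/(1 + 0.0089125 + 0.14125) = 1/1.1502 = 0.8694; α₂ = α₁·K2/[H⁺] = 0.1228
α₁ + 2α₂ = 1.1151
CA = 1.1151 × 1.91 = 2.13 mmol/kg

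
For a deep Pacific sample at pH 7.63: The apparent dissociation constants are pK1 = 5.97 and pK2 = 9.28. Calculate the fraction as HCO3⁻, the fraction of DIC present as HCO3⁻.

α₁ = 0.958

α₁ = 1 / (1 + [H⁺]/K1 + K2/[H⁺]) = 1 / (1 + 10^-1.66 + 10^-1.65)
   = 1 / (1 + 0.021878 + 0.022387) = 1/1.0443 = 0.9576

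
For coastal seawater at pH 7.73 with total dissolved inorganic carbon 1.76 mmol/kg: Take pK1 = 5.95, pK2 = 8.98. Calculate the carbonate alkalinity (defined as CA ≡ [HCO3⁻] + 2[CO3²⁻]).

CA = 1.83 mmol/kg

CA = [HCO3⁻] + 2[CO3²⁻] = (α₁ + 2α₂)·DIC
At pH 7.73: [H⁺]/K1 = 10^-1.78 = 0.016596, K2/[H⁺] = 10^-1.25 = 0.056234
α₁ = 1/(1 + 0.016596 + 0.056234) = 1/1.0728 = 0.9321; α₂ = α₁·K2/[H⁺] = 0.05242
α₁ + 2α₂ = 1.0369
CA = 1.0369 × 1.76 = 1.83 mmol/kg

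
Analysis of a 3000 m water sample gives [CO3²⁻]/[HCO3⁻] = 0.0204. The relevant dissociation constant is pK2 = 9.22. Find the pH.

pH = 7.53

From K2 = [H⁺][CO3²⁻]/[HCO3⁻]:  pH = pK2 + log₁₀([CO3²⁻]/[HCO3⁻])
log₁₀(0.0204) = -1.690
pH = 9.22 + (-1.690) = 7.53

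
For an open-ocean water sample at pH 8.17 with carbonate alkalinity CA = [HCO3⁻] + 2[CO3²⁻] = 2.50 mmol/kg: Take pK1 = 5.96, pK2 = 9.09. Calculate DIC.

CA = [HCO3⁻] + 2[CO3²⁻] = (α₁ + 2α₂)·DIC
At pH 8.17: [H⁺]/K1 = 10^-2.21 = 0.0061660, K2/[H⁺] = 10^-0.92 = 0.12023
α₁ = 1/(1 + 0.0061660 + 0.12023) = 1/1.1264 = 0.8878; α₂ = α₁·K2/[H⁺] = 0.1067
α₁ + 2α₂ = 1.1013
DIC = CA / (α₁ + 2α₂) = 2.50 / 1.1013 = 2.27 mmol/kg

DIC = 2.27 mmol/kg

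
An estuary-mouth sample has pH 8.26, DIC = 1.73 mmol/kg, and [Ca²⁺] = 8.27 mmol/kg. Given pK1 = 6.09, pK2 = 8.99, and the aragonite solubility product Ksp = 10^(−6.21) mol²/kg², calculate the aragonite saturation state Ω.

Ω = 3.62

α₂ = 1 / (1 + [H⁺]/K2 + [H⁺]²/(K1K2)) = 1 / (1 + 10^+0.73 + 10^-1.44)
   = 1 / (1 + 5.3703 + 0.036308) = 1/6.4066 = 0.1561
[CO3²⁻] = α₂ × DIC = 0.1561 × 1.73 = 0.2700 mmol/kg
Ksp = 10^(−6.21) = 6.166×10^-7
Ω = [Ca²⁺][CO3²⁻]/Ksp = (8.27×10^-3)(2.700×10^-4) / 6.166×10^-7 = 3.62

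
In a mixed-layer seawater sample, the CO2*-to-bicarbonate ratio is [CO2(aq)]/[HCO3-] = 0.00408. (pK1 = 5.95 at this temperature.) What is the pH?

pH = 8.34

From K1 = [H⁺][HCO3-]/[CO2(aq)]:  pH = pK1 − log₁₀([CO2(aq)]/[HCO3-])
log₁₀(0.00408) = -2.389
pH = 5.95 − (-2.389) = 8.34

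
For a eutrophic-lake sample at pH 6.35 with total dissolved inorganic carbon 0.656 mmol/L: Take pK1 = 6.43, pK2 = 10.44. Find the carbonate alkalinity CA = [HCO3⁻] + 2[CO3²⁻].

CA = [HCO3⁻] + 2[CO3²⁻] = (α₁ + 2α₂)·DIC
At pH 6.35: [H⁺]/K1 = 10^0.08 = 1.2023, K2/[H⁺] = 10^-4.09 = 8.1283×10^-5
α₁ = 1/(1 + 1.2023 + 8.1283×10^-5) = 1/2.2023 = 0.4541; α₂ = α₁·K2/[H⁺] = 3.691×10^-5
α₁ + 2α₂ = 0.4541
CA = 0.4541 × 0.656 = 0.298 mmol/L

CA = 0.298 mmol/L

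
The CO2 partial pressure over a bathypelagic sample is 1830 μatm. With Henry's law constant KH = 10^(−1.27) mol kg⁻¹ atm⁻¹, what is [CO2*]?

KH = 10^(−1.27) = 5.370×10^-2 mol kg⁻¹ atm⁻¹
[CO2*] = KH · pCO2 = 5.370×10^-2 × 1830×10^-6 atm = 9.83×10^-5 mol/kg

[CO2*] = 98.3 μmol/kg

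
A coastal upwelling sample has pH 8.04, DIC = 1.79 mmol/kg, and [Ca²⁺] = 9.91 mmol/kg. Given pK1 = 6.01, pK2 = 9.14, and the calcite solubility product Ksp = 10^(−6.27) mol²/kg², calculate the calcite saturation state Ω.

α₂ = 1 / (1 + [H⁺]/K2 + [H⁺]²/(K1K2)) = 1 / (1 + 10^+1.10 + 10^-0.93)
   = 1 / (1 + 12.589 + 0.11749) = 1/13.707 = 0.07296
[CO3²⁻] = α₂ × DIC = 0.07296 × 1.79 = 0.1306 mmol/kg
Ksp = 10^(−6.27) = 5.370×10^-7
Ω = [Ca²⁺][CO3²⁻]/Ksp = (9.91×10^-3)(1.306×10^-4) / 5.370×10^-7 = 2.41

Ω = 2.41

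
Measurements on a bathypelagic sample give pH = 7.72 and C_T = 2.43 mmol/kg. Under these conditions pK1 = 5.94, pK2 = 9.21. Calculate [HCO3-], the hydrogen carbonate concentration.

[HCO3⁻] = 2.32 mmol/kg

α₁ = 1 / (1 + [H⁺]/K1 + K2/[H⁺]) = 1 / (1 + 10^-1.78 + 10^-1.49)
   = 1 / (1 + 0.016596 + 0.032359) = 1/1.0490 = 0.9533
[HCO3⁻] = α₁ × DIC = 0.9533 × 2.43 = 2.32 mmol/kg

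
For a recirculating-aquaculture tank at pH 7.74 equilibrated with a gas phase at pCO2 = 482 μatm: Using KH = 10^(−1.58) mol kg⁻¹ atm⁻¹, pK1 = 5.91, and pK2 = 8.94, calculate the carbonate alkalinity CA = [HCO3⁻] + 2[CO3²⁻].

CA = 0.965 mmol/kg

[CO2*] = KH · pCO2 = 10^(−1.58) × 482×10^-6 = 1.268×10^-5 mol/kg
α₀ = 1/(1 + K1/[H⁺] + K1K2/[H⁺]²) = 1/(1 + 10^+1.83 + 10^+0.63) = 0.01372
DIC = [CO2*]/α₀ = 1.268×10^-5 / 0.01372 = 0.9239 mmol/kg
CA = (α₁ + 2α₂)·DIC = (0.9277 + 2×0.05854) × 0.9239 = 0.965 mmol/kg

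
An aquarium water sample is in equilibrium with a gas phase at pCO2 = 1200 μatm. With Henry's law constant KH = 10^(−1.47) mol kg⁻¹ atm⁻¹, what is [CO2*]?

[CO2*] = 40.7 μmol/kg

KH = 10^(−1.47) = 3.388×10^-2 mol kg⁻¹ atm⁻¹
[CO2*] = KH · pCO2 = 3.388×10^-2 × 1200×10^-6 atm = 4.07×10^-5 mol/kg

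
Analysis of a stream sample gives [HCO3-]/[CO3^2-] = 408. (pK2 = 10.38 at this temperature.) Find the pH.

From K2 = [H⁺][CO3^2-]/[HCO3-]:  pH = pK2 − log₁₀([HCO3-]/[CO3^2-])
log₁₀(408) = +2.611
pH = 10.38 − (+2.611) = 7.77

pH = 7.77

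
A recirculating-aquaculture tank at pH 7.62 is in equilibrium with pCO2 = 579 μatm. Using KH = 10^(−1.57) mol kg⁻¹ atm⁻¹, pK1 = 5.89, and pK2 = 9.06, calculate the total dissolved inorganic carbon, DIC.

DIC = 0.883 mmol/kg

[CO2*] = KH · pCO2 = 10^(−1.57) × 579×10^-6 = 1.558×10^-5 mol/kg
α₀ = 1/(1 + K1/[H⁺] + K1K2/[H⁺]²) = 1/(1 + 10^+1.73 + 10^+0.29) = 0.01765
DIC = [CO2*]/α₀ = 1.558×10^-5 / 0.01765 = 0.883 mmol/kg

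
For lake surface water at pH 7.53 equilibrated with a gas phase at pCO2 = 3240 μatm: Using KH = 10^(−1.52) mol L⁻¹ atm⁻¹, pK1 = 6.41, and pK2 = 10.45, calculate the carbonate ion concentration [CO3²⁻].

[CO2*] = KH · pCO2 = 10^(−1.52) × 3240×10^-6 = 9.785×10^-5 mol/L
α₀ = 1/(1 + K1/[H⁺] + K1K2/[H⁺]²) = 1/(1 + 10^+1.12 + 10^-1.80) = 0.07043
DIC = [CO2*]/α₀ = 9.785×10^-5 / 0.07043 = 1.389 mmol/L
[CO3²⁻] = α₂·DIC; α₂ = 0.001116, so [CO3²⁻] = 0.001116 × 1.389 = 0.00155 mmol/L = 1.55 μmol/L

[CO3²⁻] = 1.55 μmol/L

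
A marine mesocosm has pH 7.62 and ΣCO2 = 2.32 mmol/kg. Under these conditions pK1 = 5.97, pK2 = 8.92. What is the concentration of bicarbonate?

α₁ = 1 / (1 + [H⁺]/K1 + K2/[H⁺]) = 1 / (1 + 10^-1.65 + 10^-1.30)
   = 1 / (1 + 0.022387 + 0.050119) = 1/1.0725 = 0.9324
[HCO3⁻] = α₁ × DIC = 0.9324 × 2.32 = 2.16 mmol/kg

[HCO3⁻] = 2.16 mmol/kg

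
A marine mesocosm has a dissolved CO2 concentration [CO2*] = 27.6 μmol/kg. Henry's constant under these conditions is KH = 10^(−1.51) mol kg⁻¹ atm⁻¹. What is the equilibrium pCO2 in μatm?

pCO2 = 893 μatm

KH = 10^(−1.51) = 3.090×10^-2 mol kg⁻¹ atm⁻¹
pCO2 = [CO2*]/KH = 27.6×10^-6 / 3.090×10^-2 = 8.93×10^-4 atm = 893 μatm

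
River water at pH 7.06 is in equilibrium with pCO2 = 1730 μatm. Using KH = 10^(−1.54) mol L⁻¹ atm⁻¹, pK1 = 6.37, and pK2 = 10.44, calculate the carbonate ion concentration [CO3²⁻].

[CO2*] = KH · pCO2 = 10^(−1.54) × 1730×10^-6 = 4.989×10^-5 mol/L
α₀ = 1/(1 + K1/[H⁺] + K1K2/[H⁺]²) = 1/(1 + 10^+0.69 + 10^-2.69) = 0.1695
DIC = [CO2*]/α₀ = 4.989×10^-5 / 0.1695 = 0.2944 mmol/L
[CO3²⁻] = α₂·DIC; α₂ = 0.0003461, so [CO3²⁻] = 0.0003461 × 0.2944 = 0.000102 mmol/L = 0.102 μmol/L

[CO3²⁻] = 0.102 μmol/L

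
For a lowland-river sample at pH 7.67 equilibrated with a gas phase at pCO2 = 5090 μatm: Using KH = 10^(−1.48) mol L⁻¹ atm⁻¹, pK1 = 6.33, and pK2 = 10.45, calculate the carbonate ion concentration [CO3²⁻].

[CO3²⁻] = 6.12 μmol/L

[CO2*] = KH · pCO2 = 10^(−1.48) × 5090×10^-6 = 1.685×10^-4 mol/L
α₀ = 1/(1 + K1/[H⁺] + K1K2/[H⁺]²) = 1/(1 + 10^+1.34 + 10^-1.44) = 0.04364
DIC = [CO2*]/α₀ = 1.685×10^-4 / 0.04364 = 3.862 mmol/L
[CO3²⁻] = α₂·DIC; α₂ = 0.001585, so [CO3²⁻] = 0.001585 × 3.862 = 0.00612 mmol/L = 6.12 μmol/L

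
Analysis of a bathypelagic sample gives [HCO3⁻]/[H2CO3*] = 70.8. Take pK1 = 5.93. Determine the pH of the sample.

From K1 = [H⁺][HCO3⁻]/[H2CO3*]:  pH = pK1 + log₁₀([HCO3⁻]/[H2CO3*])
log₁₀(70.8) = +1.850
pH = 5.93 + (+1.850) = 7.78

pH = 7.78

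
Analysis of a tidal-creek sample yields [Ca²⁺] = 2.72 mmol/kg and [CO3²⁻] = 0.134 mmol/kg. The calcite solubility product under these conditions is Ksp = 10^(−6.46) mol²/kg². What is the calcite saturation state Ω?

Ω = 1.05

Ksp = 10^(−6.46) = 3.467×10^-7
Ω = [Ca²⁺][CO3²⁻]/Ksp = (2.72×10^-3)(0.134×10^-3) / 3.467×10^-7 = 1.05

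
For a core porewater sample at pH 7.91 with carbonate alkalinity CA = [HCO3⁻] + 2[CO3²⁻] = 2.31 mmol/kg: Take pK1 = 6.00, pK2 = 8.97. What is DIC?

DIC = 2.16 mmol/kg

CA = [HCO3⁻] + 2[CO3²⁻] = (α₁ + 2α₂)·DIC
At pH 7.91: [H⁺]/K1 = 10^-1.91 = 0.012303, K2/[H⁺] = 10^-1.06 = 0.087096
α₁ = 1/(1 + 0.012303 + 0.087096) = 1/1.0994 = 0.9096; α₂ = α₁·K2/[H⁺] = 0.07922
α₁ + 2α₂ = 1.0680
DIC = CA / (α₁ + 2α₂) = 2.31 / 1.0680 = 2.16 mmol/kg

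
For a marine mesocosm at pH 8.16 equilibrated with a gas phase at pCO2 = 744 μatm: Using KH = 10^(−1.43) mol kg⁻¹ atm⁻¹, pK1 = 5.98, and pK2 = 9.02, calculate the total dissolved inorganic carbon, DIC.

[CO2*] = KH · pCO2 = 10^(−1.43) × 744×10^-6 = 2.764×10^-5 mol/kg
α₀ = 1/(1 + K1/[H⁺] + K1K2/[H⁺]²) = 1/(1 + 10^+2.18 + 10^+1.32) = 0.005772
DIC = [CO2*]/α₀ = 2.764×10^-5 / 0.005772 = 4.79 mmol/kg

DIC = 4.79 mmol/kg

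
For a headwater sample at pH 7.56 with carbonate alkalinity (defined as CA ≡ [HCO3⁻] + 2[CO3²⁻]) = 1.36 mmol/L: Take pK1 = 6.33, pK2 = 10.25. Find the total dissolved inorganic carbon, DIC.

DIC = 1.44 mmol/L

CA = [HCO3⁻] + 2[CO3²⁻] = (α₁ + 2α₂)·DIC
At pH 7.56: [H⁺]/K1 = 10^-1.23 = 0.058884, K2/[H⁺] = 10^-2.69 = 0.0020417
α₁ = 1/(1 + 0.058884 + 0.0020417) = 1/1.0609 = 0.9426; α₂ = α₁·K2/[H⁺] = 0.001924
α₁ + 2α₂ = 0.9464
DIC = CA / (α₁ + 2α₂) = 1.36 / 0.9464 = 1.44 mmol/L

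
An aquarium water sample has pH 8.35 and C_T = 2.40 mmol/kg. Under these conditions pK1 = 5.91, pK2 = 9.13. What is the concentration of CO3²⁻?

α₂ = 1 / (1 + [H⁺]/K2 + [H⁺]²/(K1K2)) = 1 / (1 + 10^+0.78 + 10^-1.66)
   = 1 / (1 + 6.0256 + 0.021878) = 1/7.0475 = 0.1419
[CO3²⁻] = α₂ × DIC = 0.1419 × 2.40 = 0.341 mmol/kg

[CO3²⁻] = 0.341 mmol/kg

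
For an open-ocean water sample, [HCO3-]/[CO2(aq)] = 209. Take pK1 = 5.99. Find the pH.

pH = 8.31

From K1 = [H⁺][HCO3-]/[CO2(aq)]:  pH = pK1 + log₁₀([HCO3-]/[CO2(aq)])
log₁₀(209) = +2.320
pH = 5.99 + (+2.320) = 8.31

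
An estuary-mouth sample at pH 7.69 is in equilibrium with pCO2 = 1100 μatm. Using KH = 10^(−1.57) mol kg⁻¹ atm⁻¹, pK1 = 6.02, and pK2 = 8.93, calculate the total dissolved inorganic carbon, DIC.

[CO2*] = KH · pCO2 = 10^(−1.57) × 1100×10^-6 = 2.961×10^-5 mol/kg
α₀ = 1/(1 + K1/[H⁺] + K1K2/[H⁺]²) = 1/(1 + 10^+1.67 + 10^+0.43) = 0.01982
DIC = [CO2*]/α₀ = 2.961×10^-5 / 0.01982 = 1.49 mmol/kg

DIC = 1.49 mmol/kg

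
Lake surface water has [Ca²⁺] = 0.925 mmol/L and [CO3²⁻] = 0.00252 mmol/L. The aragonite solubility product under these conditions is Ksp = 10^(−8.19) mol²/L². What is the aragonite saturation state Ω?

Ksp = 10^(−8.19) = 6.457×10^-9
Ω = [Ca²⁺][CO3²⁻]/Ksp = (0.925×10^-3)(0.00252×10^-3) / 6.457×10^-9 = 0.361

Ω = 0.361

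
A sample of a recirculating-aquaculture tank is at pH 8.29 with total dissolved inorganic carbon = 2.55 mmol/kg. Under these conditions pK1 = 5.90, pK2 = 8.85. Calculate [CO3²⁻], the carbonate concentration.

[CO3²⁻] = 0.549 mmol/kg

α₂ = 1 / (1 + [H⁺]/K2 + [H⁺]²/(K1K2)) = 1 / (1 + 10^+0.56 + 10^-1.83)
   = 1 / (1 + 3.6308 + 0.014791) = 1/4.6456 = 0.2153
[CO3²⁻] = α₂ × DIC = 0.2153 × 2.55 = 0.549 mmol/kg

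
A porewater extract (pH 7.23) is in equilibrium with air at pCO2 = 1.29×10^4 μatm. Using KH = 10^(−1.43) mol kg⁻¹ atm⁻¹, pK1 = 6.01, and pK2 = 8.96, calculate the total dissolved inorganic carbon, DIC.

[CO2*] = KH · pCO2 = 10^(−1.43) × 1.29×10^4×10^-6 = 4.793×10^-4 mol/kg
α₀ = 1/(1 + K1/[H⁺] + K1K2/[H⁺]²) = 1/(1 + 10^+1.22 + 10^-0.51) = 0.05585
DIC = [CO2*]/α₀ = 4.793×10^-4 / 0.05585 = 8.58 mmol/kg

DIC = 8.58 mmol/kg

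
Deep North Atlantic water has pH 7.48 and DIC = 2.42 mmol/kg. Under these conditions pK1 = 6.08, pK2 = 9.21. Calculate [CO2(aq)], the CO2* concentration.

[CO2*] = 0.0910 mmol/kg

α₀ = 1 / (1 + K1/[H⁺] + K1K2/[H⁺]²) = 1 / (1 + 10^+1.40 + 10^-0.33)
   = 1 / (1 + 25.119 + 0.46774) = 1/26.587 = 0.03761
[CO2*] = α₀ × DIC = 0.03761 × 2.42 = 0.0910 mmol/kg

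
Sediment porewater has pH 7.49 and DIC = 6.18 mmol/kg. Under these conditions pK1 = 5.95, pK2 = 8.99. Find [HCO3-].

α₁ = 1 / (1 + [H⁺]/K1 + K2/[H⁺]) = 1 / (1 + 10^-1.54 + 10^-1.50)
   = 1 / (1 + 0.028840 + 0.031623) = 1/1.0605 = 0.9430
[HCO3⁻] = α₁ × DIC = 0.9430 × 6.18 = 5.83 mmol/kg

[HCO3⁻] = 5.83 mmol/kg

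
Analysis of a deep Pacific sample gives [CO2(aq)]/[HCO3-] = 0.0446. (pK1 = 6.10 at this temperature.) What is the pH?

pH = 7.45

From K1 = [H⁺][HCO3-]/[CO2(aq)]:  pH = pK1 − log₁₀([CO2(aq)]/[HCO3-])
log₁₀(0.0446) = -1.351
pH = 6.10 − (-1.351) = 7.45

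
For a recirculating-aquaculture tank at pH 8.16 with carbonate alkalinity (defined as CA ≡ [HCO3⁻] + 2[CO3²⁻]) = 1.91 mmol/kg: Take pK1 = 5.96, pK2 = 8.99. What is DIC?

DIC = 1.70 mmol/kg

CA = [HCO3⁻] + 2[CO3²⁻] = (α₁ + 2α₂)·DIC
At pH 8.16: [H⁺]/K1 = 10^-2.20 = 0.0063096, K2/[H⁺] = 10^-0.83 = 0.14791
α₁ = 1/(1 + 0.0063096 + 0.14791) = 1/1.1542 = 0.8664; α₂ = α₁·K2/[H⁺] = 0.1281
α₁ + 2α₂ = 1.1227
DIC = CA / (α₁ + 2α₂) = 1.91 / 1.1227 = 1.70 mmol/kg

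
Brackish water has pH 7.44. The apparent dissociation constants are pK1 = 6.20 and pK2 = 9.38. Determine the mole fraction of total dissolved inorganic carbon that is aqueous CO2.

α₀ = 1 / (1 + K1/[H⁺] + K1K2/[H⁺]²) = 1 / (1 + 10^+1.24 + 10^-0.70)
   = 1 / (1 + 17.378 + 0.19953) = 1/18.578 = 0.05383

α₀ = 0.0538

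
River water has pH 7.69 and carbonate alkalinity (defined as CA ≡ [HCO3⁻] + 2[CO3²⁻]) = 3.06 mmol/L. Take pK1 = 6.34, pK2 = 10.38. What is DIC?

DIC = 3.19 mmol/L

CA = [HCO3⁻] + 2[CO3²⁻] = (α₁ + 2α₂)·DIC
At pH 7.69: [H⁺]/K1 = 10^-1.35 = 0.044668, K2/[H⁺] = 10^-2.69 = 0.0020417
α₁ = 1/(1 + 0.044668 + 0.0020417) = 1/1.0467 = 0.9554; α₂ = α₁·K2/[H⁺] = 0.001951
α₁ + 2α₂ = 0.9593
DIC = CA / (α₁ + 2α₂) = 3.06 / 0.9593 = 3.19 mmol/L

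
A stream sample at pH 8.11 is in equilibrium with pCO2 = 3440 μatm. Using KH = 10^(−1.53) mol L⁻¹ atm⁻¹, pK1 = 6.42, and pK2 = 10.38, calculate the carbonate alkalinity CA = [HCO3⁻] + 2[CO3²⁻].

[CO2*] = KH · pCO2 = 10^(−1.53) × 3440×10^-6 = 1.015×10^-4 mol/L
α₀ = 1/(1 + K1/[H⁺] + K1K2/[H⁺]²) = 1/(1 + 10^+1.69 + 10^-0.58) = 0.01990
DIC = [CO2*]/α₀ = 1.015×10^-4 / 0.01990 = 5.101 mmol/L
CA = (α₁ + 2α₂)·DIC = (0.9749 + 2×0.005235) × 5.101 = 5.03 mmol/L

CA = 5.03 mmol/L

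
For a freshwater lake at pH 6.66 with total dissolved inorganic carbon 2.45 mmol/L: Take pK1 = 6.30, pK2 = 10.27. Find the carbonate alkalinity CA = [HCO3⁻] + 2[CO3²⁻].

CA = [HCO3⁻] + 2[CO3²⁻] = (α₁ + 2α₂)·DIC
At pH 6.66: [H⁺]/K1 = 10^-0.36 = 0.43652, K2/[H⁺] = 10^-3.61 = 0.00024547
α₁ = 1/(1 + 0.43652 + 0.00024547) = 1/1.4368 = 0.6960; α₂ = α₁·K2/[H⁺] = 0.0001709
α₁ + 2α₂ = 0.6964
CA = 0.6964 × 2.45 = 1.71 mmol/L

CA = 1.71 mmol/L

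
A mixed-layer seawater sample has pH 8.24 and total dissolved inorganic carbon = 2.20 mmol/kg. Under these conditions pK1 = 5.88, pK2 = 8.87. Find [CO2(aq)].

[CO2*] = 7.75 μmol/kg

α₀ = 1 / (1 + K1/[H⁺] + K1K2/[H⁺]²) = 1 / (1 + 10^+2.36 + 10^+1.73)
   = 1 / (1 + 229.09 + 53.703) = 1/283.79 = 0.003524
[CO2*] = α₀ × DIC = 0.003524 × 2.20 = 0.00775 mmol/kg = 7.75 μmol/kg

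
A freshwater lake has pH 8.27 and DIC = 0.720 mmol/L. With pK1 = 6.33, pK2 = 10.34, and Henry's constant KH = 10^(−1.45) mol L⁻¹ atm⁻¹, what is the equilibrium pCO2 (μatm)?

α₀ = 1 / (1 + K1/[H⁺] + K1K2/[H⁺]²) = 1 / (1 + 10^+1.94 + 10^-0.13)
   = 1 / (1 + 87.096 + 0.74131) = 1/88.838 = 0.01126
[CO2*] = α₀ × DIC = 0.01126 × 0.720 = 0.008105 mmol/L = 8.105 μmol/L
pCO2 = [CO2*]/KH = 8.105×10^-6 / 3.548×10^-2 = 228 μatm

pCO2 = 228 μatm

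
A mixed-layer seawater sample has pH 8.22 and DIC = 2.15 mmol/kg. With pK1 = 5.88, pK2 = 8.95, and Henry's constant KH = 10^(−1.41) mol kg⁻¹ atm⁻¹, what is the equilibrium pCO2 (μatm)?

α₀ = 1 / (1 + K1/[H⁺] + K1K2/[H⁺]²) = 1 / (1 + 10^+2.34 + 10^+1.61)
   = 1 / (1 + 218.78 + 40.738) = 1/260.51 = 0.003839
[CO2*] = α₀ × DIC = 0.003839 × 2.15 = 0.008253 mmol/kg = 8.253 μmol/kg
pCO2 = [CO2*]/KH = 8.253×10^-6 / 3.890×10^-2 = 212 μatm

pCO2 = 212 μatm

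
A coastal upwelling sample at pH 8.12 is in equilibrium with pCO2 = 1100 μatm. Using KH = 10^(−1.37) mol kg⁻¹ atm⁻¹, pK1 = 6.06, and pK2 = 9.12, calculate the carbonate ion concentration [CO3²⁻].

[CO2*] = KH · pCO2 = 10^(−1.37) × 1100×10^-6 = 4.692×10^-5 mol/kg
α₀ = 1/(1 + K1/[H⁺] + K1K2/[H⁺]²) = 1/(1 + 10^+2.06 + 10^+1.06) = 0.007856
DIC = [CO2*]/α₀ = 4.692×10^-5 / 0.007856 = 5.973 mmol/kg
[CO3²⁻] = α₂·DIC; α₂ = 0.09019, so [CO3²⁻] = 0.09019 × 5.973 = 0.539 mmol/kg

[CO3²⁻] = 0.539 mmol/kg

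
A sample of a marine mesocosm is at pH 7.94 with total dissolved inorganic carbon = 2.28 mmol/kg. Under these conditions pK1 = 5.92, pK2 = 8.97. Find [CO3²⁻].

α₂ = 1 / (1 + [H⁺]/K2 + [H⁺]²/(K1K2)) = 1 / (1 + 10^+1.03 + 10^-0.99)
   = 1 / (1 + 10.715 + 0.10233) = 1/11.818 = 0.08462
[CO3²⁻] = α₂ × DIC = 0.08462 × 2.28 = 0.193 mmol/kg

[CO3²⁻] = 0.193 mmol/kg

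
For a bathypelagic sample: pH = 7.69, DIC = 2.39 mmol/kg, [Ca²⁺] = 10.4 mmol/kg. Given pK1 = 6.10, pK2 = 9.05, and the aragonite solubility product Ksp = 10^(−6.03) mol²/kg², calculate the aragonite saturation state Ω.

Ω = 1.09

α₂ = 1 / (1 + [H⁺]/K2 + [H⁺]²/(K1K2)) = 1 / (1 + 10^+1.36 + 10^-0.23)
   = 1 / (1 + 22.909 + 0.58884) = 1/24.498 = 0.04082
[CO3²⁻] = α₂ × DIC = 0.04082 × 2.39 = 0.09756 mmol/kg
Ksp = 10^(−6.03) = 9.333×10^-7
Ω = [Ca²⁺][CO3²⁻]/Ksp = (10.4×10^-3)(9.756×10^-5) / 9.333×10^-7 = 1.09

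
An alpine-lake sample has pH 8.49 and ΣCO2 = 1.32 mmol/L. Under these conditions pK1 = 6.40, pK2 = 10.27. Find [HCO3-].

α₁ = 1 / (1 + [H⁺]/K1 + K2/[H⁺]) = 1 / (1 + 10^-2.09 + 10^-1.78)
   = 1 / (1 + 0.0081283 + 0.016596) = 1/1.0247 = 0.9759
[HCO3⁻] = α₁ × DIC = 0.9759 × 1.32 = 1.29 mmol/L

[HCO3⁻] = 1.29 mmol/L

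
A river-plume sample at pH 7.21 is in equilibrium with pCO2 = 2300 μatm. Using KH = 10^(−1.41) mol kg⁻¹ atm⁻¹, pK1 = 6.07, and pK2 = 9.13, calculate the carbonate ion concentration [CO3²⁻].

[CO2*] = KH · pCO2 = 10^(−1.41) × 2300×10^-6 = 8.948×10^-5 mol/kg
α₀ = 1/(1 + K1/[H⁺] + K1K2/[H⁺]²) = 1/(1 + 10^+1.14 + 10^-0.78) = 0.06680
DIC = [CO2*]/α₀ = 8.948×10^-5 / 0.06680 = 1.340 mmol/kg
[CO3²⁻] = α₂·DIC; α₂ = 0.01109, so [CO3²⁻] = 0.01109 × 1.340 = 0.0149 mmol/kg = 14.9 μmol/kg

[CO3²⁻] = 14.9 μmol/kg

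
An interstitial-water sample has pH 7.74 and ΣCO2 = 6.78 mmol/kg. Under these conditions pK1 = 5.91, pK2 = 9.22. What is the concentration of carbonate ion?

α₂ = 1 / (1 + [H⁺]/K2 + [H⁺]²/(K1K2)) = 1 / (1 + 10^+1.48 + 10^-0.35)
   = 1 / (1 + 30.200 + 0.44668) = 1/31.646 = 0.03160
[CO3²⁻] = α₂ × DIC = 0.03160 × 6.78 = 0.214 mmol/kg

[CO3²⁻] = 0.214 mmol/kg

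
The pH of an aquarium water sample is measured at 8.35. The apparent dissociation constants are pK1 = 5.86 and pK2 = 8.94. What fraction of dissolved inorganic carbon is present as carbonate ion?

α₂ = 0.204

α₂ = 1 / (1 + [H⁺]/K2 + [H⁺]²/(K1K2)) = 1 / (1 + 10^+0.59 + 10^-1.90)
   = 1 / (1 + 3.8905 + 0.012589) = 1/4.9030 = 0.2040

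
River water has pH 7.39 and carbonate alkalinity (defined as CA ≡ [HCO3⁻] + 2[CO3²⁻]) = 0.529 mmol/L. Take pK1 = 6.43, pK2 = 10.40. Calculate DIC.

DIC = 0.586 mmol/L

CA = [HCO3⁻] + 2[CO3²⁻] = (α₁ + 2α₂)·DIC
At pH 7.39: [H⁺]/K1 = 10^-0.96 = 0.10965, K2/[H⁺] = 10^-3.01 = 0.00097724
α₁ = 1/(1 + 0.10965 + 0.00097724) = 1/1.1106 = 0.9004; α₂ = α₁·K2/[H⁺] = 0.0008799
α₁ + 2α₂ = 0.9022
DIC = CA / (α₁ + 2α₂) = 0.529 / 0.9022 = 0.586 mmol/L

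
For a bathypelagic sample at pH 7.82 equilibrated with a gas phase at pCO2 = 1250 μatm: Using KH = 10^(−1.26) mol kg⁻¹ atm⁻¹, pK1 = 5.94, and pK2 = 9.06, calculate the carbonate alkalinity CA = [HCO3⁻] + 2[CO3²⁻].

CA = 5.81 mmol/kg

[CO2*] = KH · pCO2 = 10^(−1.26) × 1250×10^-6 = 6.869×10^-5 mol/kg
α₀ = 1/(1 + K1/[H⁺] + K1K2/[H⁺]²) = 1/(1 + 10^+1.88 + 10^+0.64) = 0.01231
DIC = [CO2*]/α₀ = 6.869×10^-5 / 0.01231 = 5.579 mmol/kg
CA = (α₁ + 2α₂)·DIC = (0.9339 + 2×0.05374) × 5.579 = 5.81 mmol/kg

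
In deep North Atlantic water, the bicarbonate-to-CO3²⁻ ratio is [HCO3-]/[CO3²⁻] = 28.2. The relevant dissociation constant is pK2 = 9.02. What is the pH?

From K2 = [H⁺][CO3²⁻]/[HCO3-]:  pH = pK2 − log₁₀([HCO3-]/[CO3²⁻])
log₁₀(28.2) = +1.450
pH = 9.02 − (+1.450) = 7.57

pH = 7.57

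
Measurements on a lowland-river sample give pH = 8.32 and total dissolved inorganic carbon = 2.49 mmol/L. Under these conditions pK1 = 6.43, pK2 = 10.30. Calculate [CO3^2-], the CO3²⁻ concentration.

[CO3²⁻] = 0.0255 mmol/L

α₂ = 1 / (1 + [H⁺]/K2 + [H⁺]²/(K1K2)) = 1 / (1 + 10^+1.98 + 10^+0.09)
   = 1 / (1 + 95.499 + 1.2303) = 1/97.730 = 0.01023
[CO3²⁻] = α₂ × DIC = 0.01023 × 2.49 = 0.0255 mmol/L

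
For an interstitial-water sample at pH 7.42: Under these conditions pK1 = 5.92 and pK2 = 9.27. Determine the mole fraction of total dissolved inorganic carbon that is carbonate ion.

α₂ = 0.0135

α₂ = 1 / (1 + [H⁺]/K2 + [H⁺]²/(K1K2)) = 1 / (1 + 10^+1.85 + 10^+0.35)
   = 1 / (1 + 70.795 + 2.2387) = 1/74.033 = 0.01351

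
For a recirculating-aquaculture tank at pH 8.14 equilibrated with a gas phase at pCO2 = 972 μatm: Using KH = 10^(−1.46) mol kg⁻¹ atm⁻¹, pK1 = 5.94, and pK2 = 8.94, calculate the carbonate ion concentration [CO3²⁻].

[CO3²⁻] = 0.847 mmol/kg

[CO2*] = KH · pCO2 = 10^(−1.46) × 972×10^-6 = 3.370×10^-5 mol/kg
α₀ = 1/(1 + K1/[H⁺] + K1K2/[H⁺]²) = 1/(1 + 10^+2.20 + 10^+1.40) = 0.005417
DIC = [CO2*]/α₀ = 3.370×10^-5 / 0.005417 = 6.222 mmol/kg
[CO3²⁻] = α₂·DIC; α₂ = 0.1361, so [CO3²⁻] = 0.1361 × 6.222 = 0.847 mmol/kg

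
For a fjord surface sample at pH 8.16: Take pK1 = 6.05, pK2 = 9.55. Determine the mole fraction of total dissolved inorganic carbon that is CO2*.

α₀ = 0.00740

α₀ = 1 / (1 + K1/[H⁺] + K1K2/[H⁺]²) = 1 / (1 + 10^+2.11 + 10^+0.72)
   = 1 / (1 + 128.82 + 5.2481) = 1/135.07 = 0.007403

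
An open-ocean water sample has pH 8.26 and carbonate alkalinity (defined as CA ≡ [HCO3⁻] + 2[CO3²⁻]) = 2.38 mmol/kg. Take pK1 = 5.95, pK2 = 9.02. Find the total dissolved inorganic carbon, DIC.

DIC = 2.08 mmol/kg

CA = [HCO3⁻] + 2[CO3²⁻] = (α₁ + 2α₂)·DIC
At pH 8.26: [H⁺]/K1 = 10^-2.31 = 0.0048978, K2/[H⁺] = 10^-0.76 = 0.17378
α₁ = 1/(1 + 0.0048978 + 0.17378) = 1/1.1787 = 0.8484; α₂ = α₁·K2/[H⁺] = 0.1474
α₁ + 2α₂ = 1.1433
DIC = CA / (α₁ + 2α₂) = 2.38 / 1.1433 = 2.08 mmol/kg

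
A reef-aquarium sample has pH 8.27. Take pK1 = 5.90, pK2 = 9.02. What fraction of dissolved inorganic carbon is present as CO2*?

α₀ = 0.00361

α₀ = 1 / (1 + K1/[H⁺] + K1K2/[H⁺]²) = 1 / (1 + 10^+2.37 + 10^+1.62)
   = 1 / (1 + 234.42 + 41.687) = 1/277.11 = 0.003609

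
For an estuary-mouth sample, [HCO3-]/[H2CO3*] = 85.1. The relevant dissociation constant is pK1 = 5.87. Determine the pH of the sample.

pH = 7.80

From K1 = [H⁺][HCO3-]/[H2CO3*]:  pH = pK1 + log₁₀([HCO3-]/[H2CO3*])
log₁₀(85.1) = +1.930
pH = 5.87 + (+1.930) = 7.80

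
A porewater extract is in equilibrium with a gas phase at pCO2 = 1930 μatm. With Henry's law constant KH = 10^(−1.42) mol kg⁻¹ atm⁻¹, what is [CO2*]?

[CO2*] = 73.4 μmol/kg

KH = 10^(−1.42) = 3.802×10^-2 mol kg⁻¹ atm⁻¹
[CO2*] = KH · pCO2 = 3.802×10^-2 × 1930×10^-6 atm = 7.34×10^-5 mol/kg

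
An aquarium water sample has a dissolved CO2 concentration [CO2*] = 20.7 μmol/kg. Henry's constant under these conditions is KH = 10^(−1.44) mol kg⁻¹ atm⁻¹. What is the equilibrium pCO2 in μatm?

KH = 10^(−1.44) = 3.631×10^-2 mol kg⁻¹ atm⁻¹
pCO2 = [CO2*]/KH = 20.7×10^-6 / 3.631×10^-2 = 5.70×10^-4 atm = 570 μatm

pCO2 = 570 μatm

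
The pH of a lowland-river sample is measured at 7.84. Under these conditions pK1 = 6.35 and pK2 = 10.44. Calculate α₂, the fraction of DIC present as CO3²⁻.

α₂ = 0.00243

α₂ = 1 / (1 + [H⁺]/K2 + [H⁺]²/(K1K2)) = 1 / (1 + 10^+2.60 + 10^+1.11)
   = 1 / (1 + 398.11 + 12.882) = 1/411.99 = 0.002427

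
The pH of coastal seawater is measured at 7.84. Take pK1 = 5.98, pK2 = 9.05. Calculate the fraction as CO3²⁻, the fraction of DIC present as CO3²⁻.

α₂ = 0.0573

α₂ = 1 / (1 + [H⁺]/K2 + [H⁺]²/(K1K2)) = 1 / (1 + 10^+1.21 + 10^-0.65)
   = 1 / (1 + 16.218 + 0.22387) = 1/17.442 = 0.05733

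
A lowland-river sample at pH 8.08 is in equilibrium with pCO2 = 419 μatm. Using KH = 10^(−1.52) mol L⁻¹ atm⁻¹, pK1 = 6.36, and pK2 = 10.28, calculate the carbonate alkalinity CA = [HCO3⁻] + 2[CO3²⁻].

[CO2*] = KH · pCO2 = 10^(−1.52) × 419×10^-6 = 1.265×10^-5 mol/L
α₀ = 1/(1 + K1/[H⁺] + K1K2/[H⁺]²) = 1/(1 + 10^+1.72 + 10^-0.48) = 0.01858
DIC = [CO2*]/α₀ = 1.265×10^-5 / 0.01858 = 0.6809 mmol/L
CA = (α₁ + 2α₂)·DIC = (0.9753 + 2×0.006153) × 0.6809 = 0.672 mmol/L

CA = 0.672 mmol/L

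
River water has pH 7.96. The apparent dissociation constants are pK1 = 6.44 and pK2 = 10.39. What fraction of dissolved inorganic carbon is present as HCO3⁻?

α₁ = 1 / (1 + [H⁺]/K1 + K2/[H⁺]) = 1 / (1 + 10^-1.52 + 10^-2.43)
   = 1 / (1 + 0.030200 + 0.0037154) = 1/1.0339 = 0.9672

α₁ = 0.967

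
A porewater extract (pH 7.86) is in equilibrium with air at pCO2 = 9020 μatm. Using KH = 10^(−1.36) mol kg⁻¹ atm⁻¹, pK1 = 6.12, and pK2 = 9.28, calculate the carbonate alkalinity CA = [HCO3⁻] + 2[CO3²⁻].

[CO2*] = KH · pCO2 = 10^(−1.36) × 9020×10^-6 = 3.937×10^-4 mol/kg
α₀ = 1/(1 + K1/[H⁺] + K1K2/[H⁺]²) = 1/(1 + 10^+1.74 + 10^+0.32) = 0.01723
DIC = [CO2*]/α₀ = 3.937×10^-4 / 0.01723 = 22.85 mmol/kg
CA = (α₁ + 2α₂)·DIC = (0.9468 + 2×0.03600) × 22.85 = 23.3 mmol/kg

CA = 23.3 mmol/kg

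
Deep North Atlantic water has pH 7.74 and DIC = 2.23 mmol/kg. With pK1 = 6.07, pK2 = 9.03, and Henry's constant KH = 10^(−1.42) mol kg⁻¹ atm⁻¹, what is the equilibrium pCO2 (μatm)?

pCO2 = 1170 μatm

α₀ = 1 / (1 + K1/[H⁺] + K1K2/[H⁺]²) = 1 / (1 + 10^+1.67 + 10^+0.38)
   = 1 / (1 + 46.774 + 2.3988) = 1/50.172 = 0.01993
[CO2*] = α₀ × DIC = 0.01993 × 2.23 = 0.04445 mmol/kg
pCO2 = [CO2*]/KH = 4.445×10^-5 / 3.802×10^-2 = 1170 μatm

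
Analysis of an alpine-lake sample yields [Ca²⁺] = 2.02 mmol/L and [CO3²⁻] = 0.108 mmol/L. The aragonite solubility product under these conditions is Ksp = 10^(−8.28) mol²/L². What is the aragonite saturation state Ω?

Ksp = 10^(−8.28) = 5.248×10^-9
Ω = [Ca²⁺][CO3²⁻]/Ksp = (2.02×10^-3)(0.108×10^-3) / 5.248×10^-9 = 41.6

Ω = 41.6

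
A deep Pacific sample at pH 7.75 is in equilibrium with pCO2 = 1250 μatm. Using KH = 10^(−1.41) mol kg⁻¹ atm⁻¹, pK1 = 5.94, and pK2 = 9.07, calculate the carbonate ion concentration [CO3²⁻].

[CO3²⁻] = 0.150 mmol/kg

[CO2*] = KH · pCO2 = 10^(−1.41) × 1250×10^-6 = 4.863×10^-5 mol/kg
α₀ = 1/(1 + K1/[H⁺] + K1K2/[H⁺]²) = 1/(1 + 10^+1.81 + 10^+0.49) = 0.01457
DIC = [CO2*]/α₀ = 4.863×10^-5 / 0.01457 = 3.339 mmol/kg
[CO3²⁻] = α₂·DIC; α₂ = 0.04501, so [CO3²⁻] = 0.04501 × 3.339 = 0.150 mmol/kg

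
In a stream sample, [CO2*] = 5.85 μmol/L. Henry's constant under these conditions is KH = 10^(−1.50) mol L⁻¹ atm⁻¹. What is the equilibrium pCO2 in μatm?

KH = 10^(−1.50) = 3.162×10^-2 mol L⁻¹ atm⁻¹
pCO2 = [CO2*]/KH = 5.85×10^-6 / 3.162×10^-2 = 1.85×10^-4 atm = 185 μatm

pCO2 = 185 μatm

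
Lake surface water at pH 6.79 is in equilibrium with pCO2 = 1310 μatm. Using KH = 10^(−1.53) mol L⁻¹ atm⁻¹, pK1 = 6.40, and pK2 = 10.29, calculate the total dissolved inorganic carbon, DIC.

[CO2*] = KH · pCO2 = 10^(−1.53) × 1310×10^-6 = 3.866×10^-5 mol/L
α₀ = 1/(1 + K1/[H⁺] + K1K2/[H⁺]²) = 1/(1 + 10^+0.39 + 10^-3.11) = 0.2894
DIC = [CO2*]/α₀ = 3.866×10^-5 / 0.2894 = 0.134 mmol/L

DIC = 0.134 mmol/L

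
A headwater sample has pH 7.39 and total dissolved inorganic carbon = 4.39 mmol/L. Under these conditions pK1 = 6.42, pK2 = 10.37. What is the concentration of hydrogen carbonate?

[HCO3⁻] = 3.96 mmol/L

α₁ = 1 / (1 + [H⁺]/K1 + K2/[H⁺]) = 1 / (1 + 10^-0.97 + 10^-2.98)
   = 1 / (1 + 0.10715 + 0.0010471) = 1/1.1082 = 0.9024
[HCO3⁻] = α₁ × DIC = 0.9024 × 4.39 = 3.96 mmol/L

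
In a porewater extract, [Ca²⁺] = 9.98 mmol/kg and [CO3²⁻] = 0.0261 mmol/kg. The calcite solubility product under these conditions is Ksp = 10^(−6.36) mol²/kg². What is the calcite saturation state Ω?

Ksp = 10^(−6.36) = 4.365×10^-7
Ω = [Ca²⁺][CO3²⁻]/Ksp = (9.98×10^-3)(0.0261×10^-3) / 4.365×10^-7 = 0.597

Ω = 0.597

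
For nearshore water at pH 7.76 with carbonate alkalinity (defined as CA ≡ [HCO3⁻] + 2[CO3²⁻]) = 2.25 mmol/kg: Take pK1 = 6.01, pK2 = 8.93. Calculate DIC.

DIC = 2.15 mmol/kg

CA = [HCO3⁻] + 2[CO3²⁻] = (α₁ + 2α₂)·DIC
At pH 7.76: [H⁺]/K1 = 10^-1.75 = 0.017783, K2/[H⁺] = 10^-1.17 = 0.067608
α₁ = 1/(1 + 0.017783 + 0.067608) = 1/1.0854 = 0.9213; α₂ = α₁·K2/[H⁺] = 0.06229
α₁ + 2α₂ = 1.0459
DIC = CA / (α₁ + 2α₂) = 2.25 / 1.0459 = 2.15 mmol/kg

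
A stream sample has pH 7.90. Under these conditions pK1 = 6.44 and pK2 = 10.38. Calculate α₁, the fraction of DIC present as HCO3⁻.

α₁ = 1 / (1 + [H⁺]/K1 + K2/[H⁺]) = 1 / (1 + 10^-1.46 + 10^-2.48)
   = 1 / (1 + 0.034674 + 0.0033113) = 1/1.0380 = 0.9634

α₁ = 0.963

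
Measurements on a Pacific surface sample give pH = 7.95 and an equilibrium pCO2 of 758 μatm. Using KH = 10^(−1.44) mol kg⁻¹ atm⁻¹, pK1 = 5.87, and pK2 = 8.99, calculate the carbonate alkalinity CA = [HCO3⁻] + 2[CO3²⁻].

[CO2*] = KH · pCO2 = 10^(−1.44) × 758×10^-6 = 2.752×10^-5 mol/kg
α₀ = 1/(1 + K1/[H⁺] + K1K2/[H⁺]²) = 1/(1 + 10^+2.08 + 10^+1.04) = 0.007565
DIC = [CO2*]/α₀ = 2.752×10^-5 / 0.007565 = 3.638 mmol/kg
CA = (α₁ + 2α₂)·DIC = (0.9095 + 2×0.08295) × 3.638 = 3.91 mmol/kg

CA = 3.91 mmol/kg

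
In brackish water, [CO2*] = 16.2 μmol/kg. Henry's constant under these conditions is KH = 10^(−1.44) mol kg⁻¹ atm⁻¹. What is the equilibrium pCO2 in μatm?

KH = 10^(−1.44) = 3.631×10^-2 mol kg⁻¹ atm⁻¹
pCO2 = [CO2*]/KH = 16.2×10^-6 / 3.631×10^-2 = 4.46×10^-4 atm = 446 μatm

pCO2 = 446 μatm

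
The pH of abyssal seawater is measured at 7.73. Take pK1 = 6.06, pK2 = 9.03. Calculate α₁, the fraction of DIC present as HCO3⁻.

α₁ = 1 / (1 + [H⁺]/K1 + K2/[H⁺]) = 1 / (1 + 10^-1.67 + 10^-1.30)
   = 1 / (1 + 0.021380 + 0.050119) = 1/1.0715 = 0.9333

α₁ = 0.933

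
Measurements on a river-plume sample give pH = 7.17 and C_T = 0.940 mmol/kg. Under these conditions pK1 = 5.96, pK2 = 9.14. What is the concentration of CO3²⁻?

[CO3²⁻] = 9.39 μmol/kg

α₂ = 1 / (1 + [H⁺]/K2 + [H⁺]²/(K1K2)) = 1 / (1 + 10^+1.97 + 10^+0.76)
   = 1 / (1 + 93.325 + 5.7544) = 1/100.08 = 0.009992
[CO3²⁻] = α₂ × DIC = 0.009992 × 0.940 = 0.00939 mmol/kg = 9.39 μmol/kg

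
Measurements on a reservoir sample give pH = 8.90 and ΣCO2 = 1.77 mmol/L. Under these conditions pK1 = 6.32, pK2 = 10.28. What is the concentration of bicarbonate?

α₁ = 1 / (1 + [H⁺]/K1 + K2/[H⁺]) = 1 / (1 + 10^-2.58 + 10^-1.38)
   = 1 / (1 + 0.0026303 + 0.041687) = 1/1.0443 = 0.9576
[HCO3⁻] = α₁ × DIC = 0.9576 × 1.77 = 1.69 mmol/L

[HCO3⁻] = 1.69 mmol/L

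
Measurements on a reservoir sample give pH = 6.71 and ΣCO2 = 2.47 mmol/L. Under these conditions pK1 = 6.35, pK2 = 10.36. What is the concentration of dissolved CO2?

[CO2*] = 0.750 mmol/L

α₀ = 1 / (1 + K1/[H⁺] + K1K2/[H⁺]²) = 1 / (1 + 10^+0.36 + 10^-3.29)
   = 1 / (1 + 2.2909 + 0.00051286) = 1/3.2914 = 0.3038
[CO2*] = α₀ × DIC = 0.3038 × 2.47 = 0.750 mmol/L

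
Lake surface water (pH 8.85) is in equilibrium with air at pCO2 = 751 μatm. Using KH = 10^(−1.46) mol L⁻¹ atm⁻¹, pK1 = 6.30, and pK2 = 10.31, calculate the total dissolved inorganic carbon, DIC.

DIC = 9.59 mmol/L

[CO2*] = KH · pCO2 = 10^(−1.46) × 751×10^-6 = 2.604×10^-5 mol/L
α₀ = 1/(1 + K1/[H⁺] + K1K2/[H⁺]²) = 1/(1 + 10^+2.55 + 10^+1.09) = 0.002717
DIC = [CO2*]/α₀ = 2.604×10^-5 / 0.002717 = 9.59 mmol/L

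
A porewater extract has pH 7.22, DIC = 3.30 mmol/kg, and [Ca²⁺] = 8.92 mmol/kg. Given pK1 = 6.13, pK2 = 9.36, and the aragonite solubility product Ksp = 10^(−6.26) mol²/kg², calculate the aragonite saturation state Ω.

α₂ = 1 / (1 + [H⁺]/K2 + [H⁺]²/(K1K2)) = 1 / (1 + 10^+2.14 + 10^+1.05)
   = 1 / (1 + 138.04 + 11.220) = 1/150.26 = 0.006655
[CO3²⁻] = α₂ × DIC = 0.006655 × 3.30 = 0.02196 mmol/kg
Ksp = 10^(−6.26) = 5.495×10^-7
Ω = [Ca²⁺][CO3²⁻]/Ksp = (8.92×10^-3)(2.196×10^-5) / 5.495×10^-7 = 0.356

Ω = 0.356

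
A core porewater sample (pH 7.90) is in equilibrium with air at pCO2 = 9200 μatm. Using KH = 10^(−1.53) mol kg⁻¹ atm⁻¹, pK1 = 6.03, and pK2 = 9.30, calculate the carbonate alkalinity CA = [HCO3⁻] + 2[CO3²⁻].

[CO2*] = KH · pCO2 = 10^(−1.53) × 9200×10^-6 = 2.715×10^-4 mol/kg
α₀ = 1/(1 + K1/[H⁺] + K1K2/[H⁺]²) = 1/(1 + 10^+1.87 + 10^+0.47) = 0.01281
DIC = [CO2*]/α₀ = 2.715×10^-4 / 0.01281 = 21.20 mmol/kg
CA = (α₁ + 2α₂)·DIC = (0.9494 + 2×0.03780) × 21.20 = 21.7 mmol/kg

CA = 21.7 mmol/kg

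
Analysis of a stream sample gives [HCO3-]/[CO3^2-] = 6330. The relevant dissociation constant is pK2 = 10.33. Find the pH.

pH = 6.53

From K2 = [H⁺][CO3^2-]/[HCO3-]:  pH = pK2 − log₁₀([HCO3-]/[CO3^2-])
log₁₀(6330) = +3.801
pH = 10.33 − (+3.801) = 6.53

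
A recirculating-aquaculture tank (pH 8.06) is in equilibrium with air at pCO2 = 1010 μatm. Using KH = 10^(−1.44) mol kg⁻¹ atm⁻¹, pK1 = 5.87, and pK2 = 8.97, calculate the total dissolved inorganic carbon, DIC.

DIC = 6.42 mmol/kg

[CO2*] = KH · pCO2 = 10^(−1.44) × 1010×10^-6 = 3.667×10^-5 mol/kg
α₀ = 1/(1 + K1/[H⁺] + K1K2/[H⁺]²) = 1/(1 + 10^+2.19 + 10^+1.28) = 0.005716
DIC = [CO2*]/α₀ = 3.667×10^-5 / 0.005716 = 6.42 mmol/kg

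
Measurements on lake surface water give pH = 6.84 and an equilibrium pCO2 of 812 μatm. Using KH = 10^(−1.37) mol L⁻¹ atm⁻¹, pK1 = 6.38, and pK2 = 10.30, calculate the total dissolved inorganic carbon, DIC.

DIC = 0.135 mmol/L

[CO2*] = KH · pCO2 = 10^(−1.37) × 812×10^-6 = 3.464×10^-5 mol/L
α₀ = 1/(1 + K1/[H⁺] + K1K2/[H⁺]²) = 1/(1 + 10^+0.46 + 10^-3.00) = 0.2574
DIC = [CO2*]/α₀ = 3.464×10^-5 / 0.2574 = 0.135 mmol/L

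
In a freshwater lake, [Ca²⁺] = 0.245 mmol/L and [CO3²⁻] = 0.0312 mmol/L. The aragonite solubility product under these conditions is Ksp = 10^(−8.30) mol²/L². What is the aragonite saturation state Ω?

Ω = 1.53

Ksp = 10^(−8.30) = 5.012×10^-9
Ω = [Ca²⁺][CO3²⁻]/Ksp = (0.245×10^-3)(0.0312×10^-3) / 5.012×10^-9 = 1.53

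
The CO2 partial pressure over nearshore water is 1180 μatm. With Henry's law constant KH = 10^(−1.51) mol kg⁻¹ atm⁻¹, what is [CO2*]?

[CO2*] = 36.5 μmol/kg

KH = 10^(−1.51) = 3.090×10^-2 mol kg⁻¹ atm⁻¹
[CO2*] = KH · pCO2 = 3.090×10^-2 × 1180×10^-6 atm = 3.65×10^-5 mol/kg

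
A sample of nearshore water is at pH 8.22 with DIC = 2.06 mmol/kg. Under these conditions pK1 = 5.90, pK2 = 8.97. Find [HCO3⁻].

α₁ = 1 / (1 + [H⁺]/K1 + K2/[H⁺]) = 1 / (1 + 10^-2.32 + 10^-0.75)
   = 1 / (1 + 0.0047863 + 0.17783) = 1/1.1826 = 0.8456
[HCO3⁻] = α₁ × DIC = 0.8456 × 2.06 = 1.74 mmol/kg

[HCO3⁻] = 1.74 mmol/kg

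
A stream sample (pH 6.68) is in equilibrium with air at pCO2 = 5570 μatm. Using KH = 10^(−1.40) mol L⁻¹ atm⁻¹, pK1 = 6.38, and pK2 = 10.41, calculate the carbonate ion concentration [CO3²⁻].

[CO2*] = KH · pCO2 = 10^(−1.40) × 5570×10^-6 = 2.217×10^-4 mol/L
α₀ = 1/(1 + K1/[H⁺] + K1K2/[H⁺]²) = 1/(1 + 10^+0.30 + 10^-3.43) = 0.3338
DIC = [CO2*]/α₀ = 2.217×10^-4 / 0.3338 = 0.6643 mmol/L
[CO3²⁻] = α₂·DIC; α₂ = 0.0001240, so [CO3²⁻] = 0.0001240 × 0.6643 = 8.24×10^-5 mmol/L = 0.0824 μmol/L

[CO3²⁻] = 0.0824 μmol/L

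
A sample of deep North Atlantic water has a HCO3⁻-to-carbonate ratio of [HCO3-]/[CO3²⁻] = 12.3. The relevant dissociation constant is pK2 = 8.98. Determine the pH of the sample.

From K2 = [H⁺][CO3²⁻]/[HCO3-]:  pH = pK2 − log₁₀([HCO3-]/[CO3²⁻])
log₁₀(12.3) = +1.090
pH = 8.98 − (+1.090) = 7.89

pH = 7.89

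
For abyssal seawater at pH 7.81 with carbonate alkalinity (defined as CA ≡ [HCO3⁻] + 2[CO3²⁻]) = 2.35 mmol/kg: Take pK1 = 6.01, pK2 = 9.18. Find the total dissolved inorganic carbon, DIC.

CA = [HCO3⁻] + 2[CO3²⁻] = (α₁ + 2α₂)·DIC
At pH 7.81: [H⁺]/K1 = 10^-1.80 = 0.015849, K2/[H⁺] = 10^-1.37 = 0.042658
α₁ = 1/(1 + 0.015849 + 0.042658) = 1/1.0585 = 0.9447; α₂ = α₁·K2/[H⁺] = 0.04030
α₁ + 2α₂ = 1.0253
DIC = CA / (α₁ + 2α₂) = 2.35 / 1.0253 = 2.29 mmol/kg

DIC = 2.29 mmol/kg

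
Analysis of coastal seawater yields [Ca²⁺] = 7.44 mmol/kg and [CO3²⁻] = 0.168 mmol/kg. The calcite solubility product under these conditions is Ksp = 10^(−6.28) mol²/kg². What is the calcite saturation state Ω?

Ω = 2.38

Ksp = 10^(−6.28) = 5.248×10^-7
Ω = [Ca²⁺][CO3²⁻]/Ksp = (7.44×10^-3)(0.168×10^-3) / 5.248×10^-7 = 2.38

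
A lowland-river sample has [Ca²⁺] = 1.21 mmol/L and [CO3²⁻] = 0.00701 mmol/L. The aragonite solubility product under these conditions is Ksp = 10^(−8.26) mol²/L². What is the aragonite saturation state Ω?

Ksp = 10^(−8.26) = 5.495×10^-9
Ω = [Ca²⁺][CO3²⁻]/Ksp = (1.21×10^-3)(0.00701×10^-3) / 5.495×10^-9 = 1.54

Ω = 1.54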